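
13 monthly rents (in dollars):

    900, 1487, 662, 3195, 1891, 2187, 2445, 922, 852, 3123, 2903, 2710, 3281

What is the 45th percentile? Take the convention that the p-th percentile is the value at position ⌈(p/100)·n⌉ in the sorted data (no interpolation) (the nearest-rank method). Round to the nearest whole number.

Sorted: 662, 852, 900, 922, 1487, 1891, 2187, 2445, 2710, 2903, 3123, 3195, 3281.
n = 13.
Position = ⌈45/100 · 13⌉ = ⌈5.85⌉ = 6.
The value at rank 6 is 1891.

1891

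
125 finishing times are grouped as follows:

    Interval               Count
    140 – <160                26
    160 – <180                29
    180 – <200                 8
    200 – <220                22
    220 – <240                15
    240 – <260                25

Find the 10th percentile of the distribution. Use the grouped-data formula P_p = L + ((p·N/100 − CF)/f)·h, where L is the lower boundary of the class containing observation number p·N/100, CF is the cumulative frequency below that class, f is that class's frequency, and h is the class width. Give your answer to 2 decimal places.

N = 125; target position k = 10/100 · 125 = 12.5.
Cumulative frequencies: 26, 55, 63, 85, 100, 125.
Observation 12.5 falls in the class 140 – <160.
L = 140, CF = 0, f = 26, h = 20.
P10 = 140 + ((12.5 − 0)/26)·20 = 140 + 9.61538 = 149.615.

149.62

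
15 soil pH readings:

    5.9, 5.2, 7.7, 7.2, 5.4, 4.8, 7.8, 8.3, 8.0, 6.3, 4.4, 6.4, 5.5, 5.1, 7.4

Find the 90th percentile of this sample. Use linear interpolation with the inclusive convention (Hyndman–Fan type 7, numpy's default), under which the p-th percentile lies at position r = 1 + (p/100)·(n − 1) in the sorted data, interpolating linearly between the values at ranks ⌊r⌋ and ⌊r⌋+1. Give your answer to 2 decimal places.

Sorted: 4.4, 4.8, 5.1, 5.2, 5.4, 5.5, 5.9, 6.3, 6.4, 7.2, 7.4, 7.7, 7.8, 8.0, 8.3.
n = 15.
r = 1 + (90/100)·(15 − 1) = 1 + 12.6 = 13.6.
Rank 13 is 7.8 and rank 14 is 8.0.
Interpolate: 7.8 + 0.6·(8.0 − 7.8) = 7.8 + 0.6·0.2 = 7.92.

7.92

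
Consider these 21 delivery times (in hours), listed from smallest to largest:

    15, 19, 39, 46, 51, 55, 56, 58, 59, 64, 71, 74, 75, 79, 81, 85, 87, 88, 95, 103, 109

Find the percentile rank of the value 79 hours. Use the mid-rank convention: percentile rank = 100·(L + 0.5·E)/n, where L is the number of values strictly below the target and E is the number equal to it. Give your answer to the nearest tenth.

Count below 79: L = 13; count equal: E = 1; n = 21.
Percentile rank = 100·(13 + 0.5·1)/21 = 100·13.5/21 = 64.29.

64.3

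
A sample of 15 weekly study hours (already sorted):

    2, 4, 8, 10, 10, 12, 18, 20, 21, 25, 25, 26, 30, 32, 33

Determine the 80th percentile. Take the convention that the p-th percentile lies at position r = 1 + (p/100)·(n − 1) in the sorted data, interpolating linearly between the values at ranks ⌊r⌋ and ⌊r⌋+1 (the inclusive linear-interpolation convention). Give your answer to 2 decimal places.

26.80

n = 15.
r = 1 + (80/100)·(15 − 1) = 1 + 11.2 = 12.2.
Rank 12 is 26 and rank 13 is 30.
Interpolate: 26 + 0.2·(30 − 26) = 26 + 0.2·4 = 26.8.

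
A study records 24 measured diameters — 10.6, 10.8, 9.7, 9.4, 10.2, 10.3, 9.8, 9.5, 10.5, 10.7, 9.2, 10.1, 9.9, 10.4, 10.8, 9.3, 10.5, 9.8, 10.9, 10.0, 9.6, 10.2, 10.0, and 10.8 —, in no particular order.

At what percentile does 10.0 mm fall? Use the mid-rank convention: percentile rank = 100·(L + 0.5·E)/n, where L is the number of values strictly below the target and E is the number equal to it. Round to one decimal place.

Sorted: 9.2, 9.3, 9.4, 9.5, 9.6, 9.7, 9.8, 9.8, 9.9, 10.0, 10.0, 10.1, 10.2, 10.2, 10.3, 10.4, 10.5, 10.5, 10.6, 10.7, 10.8, 10.8, 10.8, 10.9.
Count below 10.0: L = 9; count equal: E = 2; n = 24.
Percentile rank = 100·(9 + 0.5·2)/24 = 100·10/24 = 41.67.

41.7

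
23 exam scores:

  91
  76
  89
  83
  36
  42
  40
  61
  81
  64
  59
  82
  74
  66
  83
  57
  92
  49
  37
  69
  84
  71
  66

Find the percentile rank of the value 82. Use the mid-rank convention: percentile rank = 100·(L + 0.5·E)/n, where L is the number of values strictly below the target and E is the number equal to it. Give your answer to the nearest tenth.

71.7

Sorted: 36, 37, 40, 42, 49, 57, 59, 61, 64, 66, 66, 69, 71, 74, 76, 81, 82, 83, 83, 84, 89, 91, 92.
Count below 82: L = 16; count equal: E = 1; n = 23.
Percentile rank = 100·(16 + 0.5·1)/23 = 100·16.5/23 = 71.74.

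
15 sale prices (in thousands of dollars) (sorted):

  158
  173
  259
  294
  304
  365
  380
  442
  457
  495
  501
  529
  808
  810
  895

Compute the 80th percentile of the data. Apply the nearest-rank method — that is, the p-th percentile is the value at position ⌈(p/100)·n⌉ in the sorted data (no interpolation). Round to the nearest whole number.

n = 15.
Position = ⌈80/100 · 15⌉ = ⌈12⌉ = 12.
The value at rank 12 is 529.

529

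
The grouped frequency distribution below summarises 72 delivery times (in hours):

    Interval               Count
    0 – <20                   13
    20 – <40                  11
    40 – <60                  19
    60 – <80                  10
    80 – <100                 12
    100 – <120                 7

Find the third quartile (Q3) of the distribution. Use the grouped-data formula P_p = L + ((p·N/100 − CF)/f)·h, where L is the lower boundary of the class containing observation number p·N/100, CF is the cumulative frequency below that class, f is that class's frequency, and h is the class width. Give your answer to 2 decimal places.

N = 72; target position k = 75/100 · 72 = 54.
Cumulative frequencies: 13, 24, 43, 53, 65, 72.
Observation 54 falls in the class 80 – <100.
L = 80, CF = 53, f = 12, h = 20.
P75 = 80 + ((54 − 53)/12)·20 = 80 + 1.66667 = 81.6667.

81.67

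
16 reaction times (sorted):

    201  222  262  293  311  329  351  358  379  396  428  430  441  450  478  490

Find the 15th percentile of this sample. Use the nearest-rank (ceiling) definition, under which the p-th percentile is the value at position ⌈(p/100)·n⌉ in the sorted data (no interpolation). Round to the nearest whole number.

n = 16.
Position = ⌈15/100 · 16⌉ = ⌈2.4⌉ = 3.
The value at rank 3 is 262.

262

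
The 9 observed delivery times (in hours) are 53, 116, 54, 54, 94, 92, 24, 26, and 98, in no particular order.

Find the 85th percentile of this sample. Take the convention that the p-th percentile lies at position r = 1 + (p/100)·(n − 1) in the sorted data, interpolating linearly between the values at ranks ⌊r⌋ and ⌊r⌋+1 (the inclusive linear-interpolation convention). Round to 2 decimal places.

97.20

Sorted: 24, 26, 53, 54, 54, 92, 94, 98, 116.
n = 9.
r = 1 + (85/100)·(9 − 1) = 1 + 6.8 = 7.8.
Rank 7 is 94 and rank 8 is 98.
Interpolate: 94 + 0.8·(98 − 94) = 94 + 0.8·4 = 97.2.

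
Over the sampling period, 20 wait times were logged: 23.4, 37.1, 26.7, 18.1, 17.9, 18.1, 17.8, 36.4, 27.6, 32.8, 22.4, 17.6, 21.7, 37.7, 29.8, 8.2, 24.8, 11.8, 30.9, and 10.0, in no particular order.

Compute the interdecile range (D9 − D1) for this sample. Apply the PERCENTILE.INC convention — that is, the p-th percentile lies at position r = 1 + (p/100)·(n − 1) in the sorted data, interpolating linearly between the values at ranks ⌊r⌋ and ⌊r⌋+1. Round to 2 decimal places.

Sorted: 8.2, 10.0, 11.8, 17.6, 17.8, 17.9, 18.1, 18.1, 21.7, 22.4, 23.4, 24.8, 26.7, 27.6, 29.8, 30.9, 32.8, 36.4, 37.1, 37.7.
n = 20.
P10: r = 2.9; ranks 2–3 are 10.0, 11.8; interpolating gives 11.62.
P90: r = 18.1; ranks 18–19 are 36.4, 37.1; interpolating gives 36.47.
Difference: 36.47 − 11.62 = 24.85.

24.85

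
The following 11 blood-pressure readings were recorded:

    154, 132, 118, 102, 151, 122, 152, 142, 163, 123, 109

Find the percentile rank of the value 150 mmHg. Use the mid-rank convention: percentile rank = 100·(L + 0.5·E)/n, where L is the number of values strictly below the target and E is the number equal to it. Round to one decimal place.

63.6

Sorted: 102, 109, 118, 122, 123, 132, 142, 151, 152, 154, 163.
Count below 150: L = 7; count equal: E = 0; n = 11.
Percentile rank = 100·(7 + 0.5·0)/11 = 100·7/11 = 63.64.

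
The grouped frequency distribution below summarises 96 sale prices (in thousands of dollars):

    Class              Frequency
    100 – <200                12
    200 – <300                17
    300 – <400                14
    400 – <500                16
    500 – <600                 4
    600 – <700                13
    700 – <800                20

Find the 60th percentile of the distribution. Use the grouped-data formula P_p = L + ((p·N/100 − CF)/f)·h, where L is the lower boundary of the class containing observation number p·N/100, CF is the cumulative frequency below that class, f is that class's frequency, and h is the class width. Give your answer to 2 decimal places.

N = 96; target position k = 60/100 · 96 = 57.6.
Cumulative frequencies: 12, 29, 43, 59, 63, 76, 96.
Observation 57.6 falls in the class 400 – <500.
L = 400, CF = 43, f = 16, h = 100.
P60 = 400 + ((57.6 − 43)/16)·100 = 400 + 91.25 = 491.25.

491.25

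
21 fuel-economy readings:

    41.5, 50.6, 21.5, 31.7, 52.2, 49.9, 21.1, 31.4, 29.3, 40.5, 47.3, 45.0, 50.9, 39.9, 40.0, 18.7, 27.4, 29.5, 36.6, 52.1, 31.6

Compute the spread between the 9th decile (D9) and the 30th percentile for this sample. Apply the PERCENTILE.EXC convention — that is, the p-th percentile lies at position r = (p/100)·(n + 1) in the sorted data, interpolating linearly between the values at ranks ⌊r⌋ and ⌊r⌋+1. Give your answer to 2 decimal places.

Sorted: 18.7, 21.1, 21.5, 27.4, 29.3, 29.5, 31.4, 31.6, 31.7, 36.6, 39.9, 40.0, 40.5, 41.5, 45.0, 47.3, 49.9, 50.6, 50.9, 52.1, 52.2.
n = 21.
P30: r = 6.6; ranks 6–7 are 29.5, 31.4; interpolating gives 30.64.
P90: r = 19.8; ranks 19–20 are 50.9, 52.1; interpolating gives 51.86.
Difference: 51.86 − 30.64 = 21.22.

21.22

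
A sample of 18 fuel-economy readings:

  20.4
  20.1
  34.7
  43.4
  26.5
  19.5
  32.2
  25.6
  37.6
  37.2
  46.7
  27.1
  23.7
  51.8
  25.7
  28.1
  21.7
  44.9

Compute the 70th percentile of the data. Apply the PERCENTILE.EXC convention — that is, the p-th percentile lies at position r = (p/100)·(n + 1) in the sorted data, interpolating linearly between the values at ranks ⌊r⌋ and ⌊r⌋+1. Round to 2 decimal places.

Sorted: 19.5, 20.1, 20.4, 21.7, 23.7, 25.6, 25.7, 26.5, 27.1, 28.1, 32.2, 34.7, 37.2, 37.6, 43.4, 44.9, 46.7, 51.8.
n = 18.
r = (70/100)·(18 + 1) = 13.3.
Rank 13 is 37.2 and rank 14 is 37.6.
Interpolate: 37.2 + 0.3·(37.6 − 37.2) = 37.2 + 0.3·0.4 = 37.32.

37.32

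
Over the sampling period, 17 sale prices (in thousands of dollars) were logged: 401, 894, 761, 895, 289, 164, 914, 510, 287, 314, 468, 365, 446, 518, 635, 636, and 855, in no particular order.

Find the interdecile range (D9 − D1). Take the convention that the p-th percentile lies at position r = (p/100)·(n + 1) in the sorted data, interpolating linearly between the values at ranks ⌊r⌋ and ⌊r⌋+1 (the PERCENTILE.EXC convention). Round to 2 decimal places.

636.40

Sorted: 164, 287, 289, 314, 365, 401, 446, 468, 510, 518, 635, 636, 761, 855, 894, 895, 914.
n = 17.
P10: r = 1.8; ranks 1–2 are 164, 287; interpolating gives 262.4.
P90: r = 16.2; ranks 16–17 are 895, 914; interpolating gives 898.8.
Difference: 898.8 − 262.4 = 636.4.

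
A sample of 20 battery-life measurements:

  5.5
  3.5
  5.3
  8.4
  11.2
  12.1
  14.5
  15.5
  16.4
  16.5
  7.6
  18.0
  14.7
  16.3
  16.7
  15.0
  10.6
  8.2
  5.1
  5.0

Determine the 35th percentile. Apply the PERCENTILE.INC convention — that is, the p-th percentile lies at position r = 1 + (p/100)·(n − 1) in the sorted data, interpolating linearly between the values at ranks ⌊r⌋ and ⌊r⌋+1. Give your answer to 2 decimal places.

Sorted: 3.5, 5.0, 5.1, 5.3, 5.5, 7.6, 8.2, 8.4, 10.6, 11.2, 12.1, 14.5, 14.7, 15.0, 15.5, 16.3, 16.4, 16.5, 16.7, 18.0.
n = 20.
r = 1 + (35/100)·(20 − 1) = 1 + 6.65 = 7.65.
Rank 7 is 8.2 and rank 8 is 8.4.
Interpolate: 8.2 + 0.65·(8.4 − 8.2) = 8.2 + 0.65·0.2 = 8.33.

8.33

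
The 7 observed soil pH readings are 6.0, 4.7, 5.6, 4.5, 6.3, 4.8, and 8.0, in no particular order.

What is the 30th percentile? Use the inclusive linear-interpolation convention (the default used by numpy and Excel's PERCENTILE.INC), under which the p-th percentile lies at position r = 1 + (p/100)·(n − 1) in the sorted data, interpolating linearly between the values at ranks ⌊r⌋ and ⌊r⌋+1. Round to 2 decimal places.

Sorted: 4.5, 4.7, 4.8, 5.6, 6.0, 6.3, 8.0.
n = 7.
r = 1 + (30/100)·(7 − 1) = 1 + 1.8 = 2.8.
Rank 2 is 4.7 and rank 3 is 4.8.
Interpolate: 4.7 + 0.8·(4.8 − 4.7) = 4.7 + 0.8·0.1 = 4.78.

4.78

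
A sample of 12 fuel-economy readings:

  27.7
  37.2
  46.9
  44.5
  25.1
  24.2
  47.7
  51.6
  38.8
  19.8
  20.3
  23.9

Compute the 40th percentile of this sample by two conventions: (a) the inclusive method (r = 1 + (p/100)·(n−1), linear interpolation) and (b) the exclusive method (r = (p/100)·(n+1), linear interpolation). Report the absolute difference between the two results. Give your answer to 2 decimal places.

0.52

Sorted: 19.8, 20.3, 23.9, 24.2, 25.1, 27.7, 37.2, 38.8, 44.5, 46.9, 47.7, 51.6.
n = 12.
(a) r = 5.4; between ranks 5 (25.1) and 6 (27.7): 26.14.
(b) r = 5.2; between ranks 5 (25.1) and 6 (27.7): 25.62.
|26.14 − 25.62| = 0.52.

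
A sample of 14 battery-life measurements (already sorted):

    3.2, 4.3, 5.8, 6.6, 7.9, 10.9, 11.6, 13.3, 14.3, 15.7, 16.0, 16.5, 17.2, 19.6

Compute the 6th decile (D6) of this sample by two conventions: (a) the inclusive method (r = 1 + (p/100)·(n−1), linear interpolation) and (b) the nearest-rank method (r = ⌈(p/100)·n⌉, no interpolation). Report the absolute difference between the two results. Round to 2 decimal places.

0.20

n = 14.
(a) r = 8.8; between ranks 8 (13.3) and 9 (14.3): 14.1.
(b) the nearest-rank method: rank 9 → 14.3.
|14.1 − 14.3| = 0.2.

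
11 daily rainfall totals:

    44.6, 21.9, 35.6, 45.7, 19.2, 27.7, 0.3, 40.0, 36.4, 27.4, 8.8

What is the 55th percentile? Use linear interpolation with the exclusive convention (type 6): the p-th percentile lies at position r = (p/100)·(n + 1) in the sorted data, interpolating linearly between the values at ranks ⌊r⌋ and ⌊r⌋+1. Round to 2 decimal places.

Sorted: 0.3, 8.8, 19.2, 21.9, 27.4, 27.7, 35.6, 36.4, 40.0, 44.6, 45.7.
n = 11.
r = (55/100)·(11 + 1) = 6.6.
Rank 6 is 27.7 and rank 7 is 35.6.
Interpolate: 27.7 + 0.6·(35.6 − 27.7) = 27.7 + 0.6·7.9 = 32.44.

32.44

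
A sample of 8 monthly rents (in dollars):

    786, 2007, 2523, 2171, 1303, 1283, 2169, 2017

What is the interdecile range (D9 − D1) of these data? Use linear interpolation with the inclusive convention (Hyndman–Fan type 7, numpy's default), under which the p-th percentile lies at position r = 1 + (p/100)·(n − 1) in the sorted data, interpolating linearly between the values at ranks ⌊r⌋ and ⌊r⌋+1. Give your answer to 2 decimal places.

1142.70

Sorted: 786, 1283, 1303, 2007, 2017, 2169, 2171, 2523.
n = 8.
P10: r = 1.7; ranks 1–2 are 786, 1283; interpolating gives 1133.9.
P90: r = 7.3; ranks 7–8 are 2171, 2523; interpolating gives 2276.6.
Difference: 2276.6 − 1133.9 = 1142.7.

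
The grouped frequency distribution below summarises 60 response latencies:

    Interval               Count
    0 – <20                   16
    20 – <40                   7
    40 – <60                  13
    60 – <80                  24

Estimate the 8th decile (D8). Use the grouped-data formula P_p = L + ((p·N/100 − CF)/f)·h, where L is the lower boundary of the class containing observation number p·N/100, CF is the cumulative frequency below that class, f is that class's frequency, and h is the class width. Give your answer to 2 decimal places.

70.00

N = 60; target position k = 80/100 · 60 = 48.
Cumulative frequencies: 16, 23, 36, 60.
Observation 48 falls in the class 60 – <80.
L = 60, CF = 36, f = 24, h = 20.
P80 = 60 + ((48 − 36)/24)·20 = 60 + 10 = 70.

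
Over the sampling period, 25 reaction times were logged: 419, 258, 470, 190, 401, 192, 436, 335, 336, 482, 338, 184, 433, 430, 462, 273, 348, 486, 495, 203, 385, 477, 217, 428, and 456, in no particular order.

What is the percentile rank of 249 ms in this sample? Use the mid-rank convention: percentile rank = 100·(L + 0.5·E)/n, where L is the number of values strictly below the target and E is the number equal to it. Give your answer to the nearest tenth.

20.0

Sorted: 184, 190, 192, 203, 217, 258, 273, 335, 336, 338, 348, 385, 401, 419, 428, 430, 433, 436, 456, 462, 470, 477, 482, 486, 495.
Count below 249: L = 5; count equal: E = 0; n = 25.
Percentile rank = 100·(5 + 0.5·0)/25 = 100·5/25 = 20.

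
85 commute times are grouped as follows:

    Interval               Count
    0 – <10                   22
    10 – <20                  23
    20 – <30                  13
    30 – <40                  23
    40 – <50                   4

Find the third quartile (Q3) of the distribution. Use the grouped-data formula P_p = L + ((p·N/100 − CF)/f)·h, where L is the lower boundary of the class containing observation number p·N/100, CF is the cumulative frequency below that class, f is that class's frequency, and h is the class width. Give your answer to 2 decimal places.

32.50

N = 85; target position k = 75/100 · 85 = 63.75.
Cumulative frequencies: 22, 45, 58, 81, 85.
Observation 63.75 falls in the class 30 – <40.
L = 30, CF = 58, f = 23, h = 10.
P75 = 30 + ((63.75 − 58)/23)·10 = 30 + 2.5 = 32.5.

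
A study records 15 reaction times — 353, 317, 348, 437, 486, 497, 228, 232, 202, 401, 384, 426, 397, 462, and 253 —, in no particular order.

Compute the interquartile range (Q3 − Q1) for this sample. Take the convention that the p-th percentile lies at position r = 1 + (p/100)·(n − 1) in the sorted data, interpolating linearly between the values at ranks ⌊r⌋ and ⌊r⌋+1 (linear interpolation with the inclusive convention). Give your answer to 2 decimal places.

146.50

Sorted: 202, 228, 232, 253, 317, 348, 353, 384, 397, 401, 426, 437, 462, 486, 497.
n = 15.
P25: r = 4.5; ranks 4–5 are 253, 317; interpolating gives 285.
P75: r = 11.5; ranks 11–12 are 426, 437; interpolating gives 431.5.
Difference: 431.5 − 285 = 146.5.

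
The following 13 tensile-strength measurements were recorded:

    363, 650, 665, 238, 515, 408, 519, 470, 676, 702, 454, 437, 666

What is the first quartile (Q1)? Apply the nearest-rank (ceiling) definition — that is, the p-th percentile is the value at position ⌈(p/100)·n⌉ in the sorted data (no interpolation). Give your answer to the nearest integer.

437

Sorted: 238, 363, 408, 437, 454, 470, 515, 519, 650, 665, 666, 676, 702.
n = 13.
Position = ⌈25/100 · 13⌉ = ⌈3.25⌉ = 4.
The value at rank 4 is 437.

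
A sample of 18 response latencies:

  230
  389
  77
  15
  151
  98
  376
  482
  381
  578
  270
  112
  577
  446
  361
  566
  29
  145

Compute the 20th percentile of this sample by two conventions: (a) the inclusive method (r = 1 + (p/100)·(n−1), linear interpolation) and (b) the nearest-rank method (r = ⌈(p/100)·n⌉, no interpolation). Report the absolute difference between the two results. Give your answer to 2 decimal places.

Sorted: 15, 29, 77, 98, 112, 145, 151, 230, 270, 361, 376, 381, 389, 446, 482, 566, 577, 578.
n = 18.
(a) r = 4.4; between ranks 4 (98) and 5 (112): 103.6.
(b) the nearest-rank method: rank 4 → 98.
|103.6 − 98| = 5.6.

5.60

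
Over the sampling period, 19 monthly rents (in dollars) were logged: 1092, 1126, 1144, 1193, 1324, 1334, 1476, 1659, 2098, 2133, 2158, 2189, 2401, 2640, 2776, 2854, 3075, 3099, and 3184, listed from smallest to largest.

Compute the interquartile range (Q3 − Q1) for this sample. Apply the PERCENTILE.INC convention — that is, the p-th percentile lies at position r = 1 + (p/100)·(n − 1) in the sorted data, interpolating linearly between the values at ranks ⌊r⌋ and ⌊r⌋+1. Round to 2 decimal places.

n = 19.
P25: r = 5.5; ranks 5–6 are 1324, 1334; interpolating gives 1329.
P75: r = 14.5; ranks 14–15 are 2640, 2776; interpolating gives 2708.
Difference: 2708 − 1329 = 1379.

1379.00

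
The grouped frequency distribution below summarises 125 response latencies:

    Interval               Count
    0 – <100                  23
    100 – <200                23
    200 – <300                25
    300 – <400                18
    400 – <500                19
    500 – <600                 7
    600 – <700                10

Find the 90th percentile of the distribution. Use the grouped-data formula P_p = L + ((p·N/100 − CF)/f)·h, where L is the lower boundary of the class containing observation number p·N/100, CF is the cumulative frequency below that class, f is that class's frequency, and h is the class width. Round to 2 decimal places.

N = 125; target position k = 90/100 · 125 = 112.5.
Cumulative frequencies: 23, 46, 71, 89, 108, 115, 125.
Observation 112.5 falls in the class 500 – <600.
L = 500, CF = 108, f = 7, h = 100.
P90 = 500 + ((112.5 − 108)/7)·100 = 500 + 64.2857 = 564.286.

564.29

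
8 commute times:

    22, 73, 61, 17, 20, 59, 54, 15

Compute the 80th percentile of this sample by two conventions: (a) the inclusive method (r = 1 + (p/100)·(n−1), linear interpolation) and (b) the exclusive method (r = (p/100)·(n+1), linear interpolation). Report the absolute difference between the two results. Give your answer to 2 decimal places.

Sorted: 15, 17, 20, 22, 54, 59, 61, 73.
n = 8.
(a) r = 6.6; between ranks 6 (59) and 7 (61): 60.2.
(b) r = 7.2; between ranks 7 (61) and 8 (73): 63.4.
|60.2 − 63.4| = 3.2.

3.20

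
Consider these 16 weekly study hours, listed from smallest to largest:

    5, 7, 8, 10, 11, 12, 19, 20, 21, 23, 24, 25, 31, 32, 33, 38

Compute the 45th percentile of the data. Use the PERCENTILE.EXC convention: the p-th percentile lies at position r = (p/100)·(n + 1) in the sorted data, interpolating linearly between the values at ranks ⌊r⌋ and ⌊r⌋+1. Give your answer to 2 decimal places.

n = 16.
r = (45/100)·(16 + 1) = 7.65.
Rank 7 is 19 and rank 8 is 20.
Interpolate: 19 + 0.65·(20 − 19) = 19 + 0.65·1 = 19.65.

19.65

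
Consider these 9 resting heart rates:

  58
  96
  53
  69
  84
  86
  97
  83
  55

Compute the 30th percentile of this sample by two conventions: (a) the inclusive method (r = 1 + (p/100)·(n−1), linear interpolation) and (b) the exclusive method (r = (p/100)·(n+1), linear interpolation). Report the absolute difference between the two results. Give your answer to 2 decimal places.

Sorted: 53, 55, 58, 69, 83, 84, 86, 96, 97.
n = 9.
(a) r = 3.4; between ranks 3 (58) and 4 (69): 62.4.
(b) r = 3 → value at rank 3 = 58.
|62.4 − 58| = 4.4.

4.40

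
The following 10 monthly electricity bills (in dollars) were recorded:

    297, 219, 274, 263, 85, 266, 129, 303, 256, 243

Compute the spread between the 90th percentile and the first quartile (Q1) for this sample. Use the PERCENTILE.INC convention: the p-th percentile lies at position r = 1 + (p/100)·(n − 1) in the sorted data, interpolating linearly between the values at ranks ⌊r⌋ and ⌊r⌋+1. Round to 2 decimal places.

Sorted: 85, 129, 219, 243, 256, 263, 266, 274, 297, 303.
n = 10.
P25: r = 3.25; ranks 3–4 are 219, 243; interpolating gives 225.
P90: r = 9.1; ranks 9–10 are 297, 303; interpolating gives 297.6.
Difference: 297.6 − 225 = 72.6.

72.60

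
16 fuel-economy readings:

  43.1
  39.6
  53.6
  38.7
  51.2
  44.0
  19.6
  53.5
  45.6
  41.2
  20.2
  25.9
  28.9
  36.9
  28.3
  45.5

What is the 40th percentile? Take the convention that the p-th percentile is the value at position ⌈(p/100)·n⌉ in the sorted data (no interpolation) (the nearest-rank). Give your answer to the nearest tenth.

Sorted: 19.6, 20.2, 25.9, 28.3, 28.9, 36.9, 38.7, 39.6, 41.2, 43.1, 44.0, 45.5, 45.6, 51.2, 53.5, 53.6.
n = 16.
Position = ⌈40/100 · 16⌉ = ⌈6.4⌉ = 7.
The value at rank 7 is 38.7.

38.7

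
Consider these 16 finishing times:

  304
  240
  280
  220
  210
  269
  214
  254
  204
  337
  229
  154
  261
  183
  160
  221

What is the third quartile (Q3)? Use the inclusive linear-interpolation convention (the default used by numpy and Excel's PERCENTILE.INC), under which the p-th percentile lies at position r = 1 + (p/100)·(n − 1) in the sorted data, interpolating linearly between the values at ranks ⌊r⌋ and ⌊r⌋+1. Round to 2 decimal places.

Sorted: 154, 160, 183, 204, 210, 214, 220, 221, 229, 240, 254, 261, 269, 280, 304, 337.
n = 16.
r = 1 + (75/100)·(16 − 1) = 1 + 11.25 = 12.25.
Rank 12 is 261 and rank 13 is 269.
Interpolate: 261 + 0.25·(269 − 261) = 261 + 0.25·8 = 263.

263.00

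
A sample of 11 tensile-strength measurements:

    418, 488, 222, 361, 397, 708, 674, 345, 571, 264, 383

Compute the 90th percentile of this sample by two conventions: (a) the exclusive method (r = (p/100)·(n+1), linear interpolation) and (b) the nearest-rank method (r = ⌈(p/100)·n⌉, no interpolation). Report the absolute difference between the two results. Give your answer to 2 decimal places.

27.20

Sorted: 222, 264, 345, 361, 383, 397, 418, 488, 571, 674, 708.
n = 11.
(a) r = 10.8; between ranks 10 (674) and 11 (708): 701.2.
(b) the nearest-rank method: rank 10 → 674.
|701.2 − 674| = 27.2.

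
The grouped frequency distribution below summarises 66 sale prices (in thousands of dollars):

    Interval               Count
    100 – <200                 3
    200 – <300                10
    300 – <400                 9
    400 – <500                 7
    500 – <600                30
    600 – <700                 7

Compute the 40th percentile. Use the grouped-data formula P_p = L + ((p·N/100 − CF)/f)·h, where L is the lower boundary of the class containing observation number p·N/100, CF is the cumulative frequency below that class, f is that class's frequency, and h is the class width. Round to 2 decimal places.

462.86

N = 66; target position k = 40/100 · 66 = 26.4.
Cumulative frequencies: 3, 13, 22, 29, 59, 66.
Observation 26.4 falls in the class 400 – <500.
L = 400, CF = 22, f = 7, h = 100.
P40 = 400 + ((26.4 − 22)/7)·100 = 400 + 62.8571 = 462.857.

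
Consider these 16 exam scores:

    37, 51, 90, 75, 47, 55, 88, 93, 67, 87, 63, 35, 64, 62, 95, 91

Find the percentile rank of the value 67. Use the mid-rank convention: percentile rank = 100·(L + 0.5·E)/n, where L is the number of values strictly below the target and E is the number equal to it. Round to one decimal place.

53.1

Sorted: 35, 37, 47, 51, 55, 62, 63, 64, 67, 75, 87, 88, 90, 91, 93, 95.
Count below 67: L = 8; count equal: E = 1; n = 16.
Percentile rank = 100·(8 + 0.5·1)/16 = 100·8.5/16 = 53.12.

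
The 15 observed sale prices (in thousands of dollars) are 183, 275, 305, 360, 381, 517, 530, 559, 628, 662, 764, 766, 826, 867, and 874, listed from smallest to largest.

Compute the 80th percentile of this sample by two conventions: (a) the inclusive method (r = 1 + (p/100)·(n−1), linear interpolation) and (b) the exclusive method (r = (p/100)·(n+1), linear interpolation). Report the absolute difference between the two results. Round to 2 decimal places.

n = 15.
(a) r = 12.2; between ranks 12 (766) and 13 (826): 778.
(b) r = 12.8; between ranks 12 (766) and 13 (826): 814.
|778 − 814| = 36.

36.00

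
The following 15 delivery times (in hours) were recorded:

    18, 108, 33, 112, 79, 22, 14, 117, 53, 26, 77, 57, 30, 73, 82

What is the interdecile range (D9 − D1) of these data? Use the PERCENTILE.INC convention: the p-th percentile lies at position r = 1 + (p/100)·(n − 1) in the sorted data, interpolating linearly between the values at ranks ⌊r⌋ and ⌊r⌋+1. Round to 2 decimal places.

90.80

Sorted: 14, 18, 22, 26, 30, 33, 53, 57, 73, 77, 79, 82, 108, 112, 117.
n = 15.
P10: r = 2.4; ranks 2–3 are 18, 22; interpolating gives 19.6.
P90: r = 13.6; ranks 13–14 are 108, 112; interpolating gives 110.4.
Difference: 110.4 − 19.6 = 90.8.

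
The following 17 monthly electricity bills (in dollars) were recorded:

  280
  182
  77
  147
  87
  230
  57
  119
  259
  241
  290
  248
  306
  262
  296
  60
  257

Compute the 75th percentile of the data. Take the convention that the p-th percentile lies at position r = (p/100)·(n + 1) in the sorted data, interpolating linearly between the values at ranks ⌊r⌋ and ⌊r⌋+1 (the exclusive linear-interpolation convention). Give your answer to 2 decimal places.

271.00

Sorted: 57, 60, 77, 87, 119, 147, 182, 230, 241, 248, 257, 259, 262, 280, 290, 296, 306.
n = 17.
r = (75/100)·(17 + 1) = 13.5.
Rank 13 is 262 and rank 14 is 280.
Interpolate: 262 + 0.5·(280 − 262) = 262 + 0.5·18 = 271.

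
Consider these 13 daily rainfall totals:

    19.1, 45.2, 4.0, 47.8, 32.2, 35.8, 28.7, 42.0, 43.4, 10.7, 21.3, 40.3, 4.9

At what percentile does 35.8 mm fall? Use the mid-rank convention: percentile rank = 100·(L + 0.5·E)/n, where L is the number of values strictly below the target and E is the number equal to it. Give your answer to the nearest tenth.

57.7

Sorted: 4.0, 4.9, 10.7, 19.1, 21.3, 28.7, 32.2, 35.8, 40.3, 42.0, 43.4, 45.2, 47.8.
Count below 35.8: L = 7; count equal: E = 1; n = 13.
Percentile rank = 100·(7 + 0.5·1)/13 = 100·7.5/13 = 57.69.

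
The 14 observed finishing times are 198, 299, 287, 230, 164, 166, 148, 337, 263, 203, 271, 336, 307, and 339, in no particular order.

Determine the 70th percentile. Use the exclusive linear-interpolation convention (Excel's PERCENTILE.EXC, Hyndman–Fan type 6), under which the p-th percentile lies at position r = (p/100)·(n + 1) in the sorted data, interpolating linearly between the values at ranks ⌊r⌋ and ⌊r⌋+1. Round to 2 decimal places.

Sorted: 148, 164, 166, 198, 203, 230, 263, 271, 287, 299, 307, 336, 337, 339.
n = 14.
r = (70/100)·(14 + 1) = 10.5.
Rank 10 is 299 and rank 11 is 307.
Interpolate: 299 + 0.5·(307 − 299) = 299 + 0.5·8 = 303.

303.00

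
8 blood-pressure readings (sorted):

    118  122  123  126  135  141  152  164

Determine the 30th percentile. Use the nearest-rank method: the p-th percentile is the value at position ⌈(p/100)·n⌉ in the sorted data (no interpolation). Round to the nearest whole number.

n = 8.
Position = ⌈30/100 · 8⌉ = ⌈2.4⌉ = 3.
The value at rank 3 is 123.

123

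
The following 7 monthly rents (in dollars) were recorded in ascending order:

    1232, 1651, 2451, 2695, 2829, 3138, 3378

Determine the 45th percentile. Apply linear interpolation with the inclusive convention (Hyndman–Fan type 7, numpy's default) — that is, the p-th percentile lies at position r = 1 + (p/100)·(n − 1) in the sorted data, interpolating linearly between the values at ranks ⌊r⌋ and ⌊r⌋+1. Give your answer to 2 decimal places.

n = 7.
r = 1 + (45/100)·(7 − 1) = 1 + 2.7 = 3.7.
Rank 3 is 2451 and rank 4 is 2695.
Interpolate: 2451 + 0.7·(2695 − 2451) = 2451 + 0.7·244 = 2621.8.

2621.80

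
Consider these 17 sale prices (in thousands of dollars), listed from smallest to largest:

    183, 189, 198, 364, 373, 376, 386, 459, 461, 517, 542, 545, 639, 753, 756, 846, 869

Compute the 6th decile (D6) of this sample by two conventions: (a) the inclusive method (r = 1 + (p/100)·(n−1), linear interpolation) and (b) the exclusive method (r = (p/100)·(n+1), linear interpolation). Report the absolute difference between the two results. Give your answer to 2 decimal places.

5.00

n = 17.
(a) r = 10.6; between ranks 10 (517) and 11 (542): 532.
(b) r = 10.8; between ranks 10 (517) and 11 (542): 537.
|532 − 537| = 5.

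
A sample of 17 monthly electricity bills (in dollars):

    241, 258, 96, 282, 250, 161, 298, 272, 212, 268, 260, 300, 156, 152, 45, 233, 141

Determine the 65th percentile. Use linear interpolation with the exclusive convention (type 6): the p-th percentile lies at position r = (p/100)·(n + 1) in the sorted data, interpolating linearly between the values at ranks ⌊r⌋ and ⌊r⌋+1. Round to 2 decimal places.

Sorted: 45, 96, 141, 152, 156, 161, 212, 233, 241, 250, 258, 260, 268, 272, 282, 298, 300.
n = 17.
r = (65/100)·(17 + 1) = 11.7.
Rank 11 is 258 and rank 12 is 260.
Interpolate: 258 + 0.7·(260 − 258) = 258 + 0.7·2 = 259.4.

259.40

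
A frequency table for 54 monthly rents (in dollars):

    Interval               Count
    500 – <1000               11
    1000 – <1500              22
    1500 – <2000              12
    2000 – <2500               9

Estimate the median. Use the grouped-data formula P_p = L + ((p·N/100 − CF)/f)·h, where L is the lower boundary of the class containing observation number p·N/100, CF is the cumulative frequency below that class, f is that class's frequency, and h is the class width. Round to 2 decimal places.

N = 54; target position k = 50/100 · 54 = 27.
Cumulative frequencies: 11, 33, 45, 54.
Observation 27 falls in the class 1000 – <1500.
L = 1000, CF = 11, f = 22, h = 500.
P50 = 1000 + ((27 − 11)/22)·500 = 1000 + 363.636 = 1363.64.

1363.64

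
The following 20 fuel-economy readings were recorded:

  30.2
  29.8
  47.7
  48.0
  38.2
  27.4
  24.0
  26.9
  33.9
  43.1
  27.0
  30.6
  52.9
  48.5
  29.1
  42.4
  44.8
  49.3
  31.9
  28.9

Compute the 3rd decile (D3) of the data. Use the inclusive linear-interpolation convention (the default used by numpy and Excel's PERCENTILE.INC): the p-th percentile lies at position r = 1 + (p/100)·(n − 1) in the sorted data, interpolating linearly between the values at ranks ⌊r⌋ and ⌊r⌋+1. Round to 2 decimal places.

29.59

Sorted: 24.0, 26.9, 27.0, 27.4, 28.9, 29.1, 29.8, 30.2, 30.6, 31.9, 33.9, 38.2, 42.4, 43.1, 44.8, 47.7, 48.0, 48.5, 49.3, 52.9.
n = 20.
r = 1 + (30/100)·(20 − 1) = 1 + 5.7 = 6.7.
Rank 6 is 29.1 and rank 7 is 29.8.
Interpolate: 29.1 + 0.7·(29.8 − 29.1) = 29.1 + 0.7·0.7 = 29.59.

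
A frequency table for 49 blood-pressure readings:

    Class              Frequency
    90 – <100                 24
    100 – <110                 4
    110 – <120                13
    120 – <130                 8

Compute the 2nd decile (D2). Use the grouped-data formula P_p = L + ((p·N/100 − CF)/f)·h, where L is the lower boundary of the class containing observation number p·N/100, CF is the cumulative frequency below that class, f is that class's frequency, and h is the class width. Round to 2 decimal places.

N = 49; target position k = 20/100 · 49 = 9.8.
Cumulative frequencies: 24, 28, 41, 49.
Observation 9.8 falls in the class 90 – <100.
L = 90, CF = 0, f = 24, h = 10.
P20 = 90 + ((9.8 − 0)/24)·10 = 90 + 4.08333 = 94.0833.

94.08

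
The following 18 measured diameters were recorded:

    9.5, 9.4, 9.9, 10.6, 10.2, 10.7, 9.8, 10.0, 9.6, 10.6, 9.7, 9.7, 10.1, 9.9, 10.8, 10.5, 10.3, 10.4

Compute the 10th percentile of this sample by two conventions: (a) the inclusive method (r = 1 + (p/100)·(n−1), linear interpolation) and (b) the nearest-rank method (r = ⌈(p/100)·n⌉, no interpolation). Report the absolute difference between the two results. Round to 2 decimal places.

Sorted: 9.4, 9.5, 9.6, 9.7, 9.7, 9.8, 9.9, 9.9, 10.0, 10.1, 10.2, 10.3, 10.4, 10.5, 10.6, 10.6, 10.7, 10.8.
n = 18.
(a) r = 2.7; between ranks 2 (9.5) and 3 (9.6): 9.57.
(b) the nearest-rank method: rank 2 → 9.5.
|9.57 − 9.5| = 0.07.

0.07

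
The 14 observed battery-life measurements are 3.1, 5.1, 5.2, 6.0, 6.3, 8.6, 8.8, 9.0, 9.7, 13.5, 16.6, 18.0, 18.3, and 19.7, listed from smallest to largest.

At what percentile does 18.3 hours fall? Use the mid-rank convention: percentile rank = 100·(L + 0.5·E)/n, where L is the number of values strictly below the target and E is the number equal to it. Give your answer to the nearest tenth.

Count below 18.3: L = 12; count equal: E = 1; n = 14.
Percentile rank = 100·(12 + 0.5·1)/14 = 100·12.5/14 = 89.29.

89.3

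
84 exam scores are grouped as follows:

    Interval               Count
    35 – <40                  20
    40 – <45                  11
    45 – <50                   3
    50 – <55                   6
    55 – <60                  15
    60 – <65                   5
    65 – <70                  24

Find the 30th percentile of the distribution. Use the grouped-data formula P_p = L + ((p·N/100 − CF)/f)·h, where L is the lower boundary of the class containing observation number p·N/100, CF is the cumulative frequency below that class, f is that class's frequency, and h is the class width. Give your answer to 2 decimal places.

42.36

N = 84; target position k = 30/100 · 84 = 25.2.
Cumulative frequencies: 20, 31, 34, 40, 55, 60, 84.
Observation 25.2 falls in the class 40 – <45.
L = 40, CF = 20, f = 11, h = 5.
P30 = 40 + ((25.2 − 20)/11)·5 = 40 + 2.36364 = 42.3636.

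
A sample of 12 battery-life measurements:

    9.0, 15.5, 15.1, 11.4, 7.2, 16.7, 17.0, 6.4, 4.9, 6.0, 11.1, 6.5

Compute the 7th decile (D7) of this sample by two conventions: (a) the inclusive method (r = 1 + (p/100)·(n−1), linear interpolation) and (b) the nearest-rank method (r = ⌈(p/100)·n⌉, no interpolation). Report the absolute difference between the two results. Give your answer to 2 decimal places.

Sorted: 4.9, 6.0, 6.4, 6.5, 7.2, 9.0, 11.1, 11.4, 15.1, 15.5, 16.7, 17.0.
n = 12.
(a) r = 8.7; between ranks 8 (11.4) and 9 (15.1): 13.99.
(b) the nearest-rank method: rank 9 → 15.1.
|13.99 − 15.1| = 1.11.

1.11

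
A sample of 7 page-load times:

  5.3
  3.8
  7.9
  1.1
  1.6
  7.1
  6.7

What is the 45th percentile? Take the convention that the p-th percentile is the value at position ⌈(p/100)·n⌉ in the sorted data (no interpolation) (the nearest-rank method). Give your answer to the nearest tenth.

5.3

Sorted: 1.1, 1.6, 3.8, 5.3, 6.7, 7.1, 7.9.
n = 7.
Position = ⌈45/100 · 7⌉ = ⌈3.15⌉ = 4.
The value at rank 4 is 5.3.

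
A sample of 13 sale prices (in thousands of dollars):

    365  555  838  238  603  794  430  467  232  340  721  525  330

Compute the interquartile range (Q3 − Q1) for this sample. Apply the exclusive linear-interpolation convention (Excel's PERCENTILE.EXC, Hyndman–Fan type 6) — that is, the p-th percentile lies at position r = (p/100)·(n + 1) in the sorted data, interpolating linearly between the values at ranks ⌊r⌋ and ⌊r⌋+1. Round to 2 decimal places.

327.00

Sorted: 232, 238, 330, 340, 365, 430, 467, 525, 555, 603, 721, 794, 838.
n = 13.
P25: r = 3.5; ranks 3–4 are 330, 340; interpolating gives 335.
P75: r = 10.5; ranks 10–11 are 603, 721; interpolating gives 662.
Difference: 662 − 335 = 327.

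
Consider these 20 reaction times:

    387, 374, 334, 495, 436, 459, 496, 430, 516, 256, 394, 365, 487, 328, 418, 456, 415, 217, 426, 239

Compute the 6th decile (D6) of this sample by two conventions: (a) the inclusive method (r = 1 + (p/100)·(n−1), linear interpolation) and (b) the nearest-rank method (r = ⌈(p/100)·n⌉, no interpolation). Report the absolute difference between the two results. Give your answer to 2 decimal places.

Sorted: 217, 239, 256, 328, 334, 365, 374, 387, 394, 415, 418, 426, 430, 436, 456, 459, 487, 495, 496, 516.
n = 20.
(a) r = 12.4; between ranks 12 (426) and 13 (430): 427.6.
(b) the nearest-rank method: rank 12 → 426.
|427.6 − 426| = 1.6.

1.60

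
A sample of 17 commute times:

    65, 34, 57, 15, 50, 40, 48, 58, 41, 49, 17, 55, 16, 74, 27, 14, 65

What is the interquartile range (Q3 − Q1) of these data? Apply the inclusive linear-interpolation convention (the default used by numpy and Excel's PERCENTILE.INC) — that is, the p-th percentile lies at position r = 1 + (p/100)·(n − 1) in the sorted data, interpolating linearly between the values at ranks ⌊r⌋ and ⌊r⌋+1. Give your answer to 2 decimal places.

30.00

Sorted: 14, 15, 16, 17, 27, 34, 40, 41, 48, 49, 50, 55, 57, 58, 65, 65, 74.
n = 17.
P25: r = 5 (integer) → 27.
P75: r = 13 (integer) → 57.
Difference: 57 − 27 = 30.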